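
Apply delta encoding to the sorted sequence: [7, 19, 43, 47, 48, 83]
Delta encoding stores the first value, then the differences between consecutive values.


First value: 7
Deltas:
  19 - 7 = 12
  43 - 19 = 24
  47 - 43 = 4
  48 - 47 = 1
  83 - 48 = 35


Delta encoded: [7, 12, 24, 4, 1, 35]


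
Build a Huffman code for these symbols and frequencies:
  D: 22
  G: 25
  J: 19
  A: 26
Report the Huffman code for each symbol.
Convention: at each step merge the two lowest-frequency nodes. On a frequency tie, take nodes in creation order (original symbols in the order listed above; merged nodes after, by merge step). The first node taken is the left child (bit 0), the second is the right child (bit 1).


Huffman tree construction:
Step 1: Merge J(19) + D(22) = 41
Step 2: Merge G(25) + A(26) = 51
Step 3: Merge (J+D)(41) + (G+A)(51) = 92
Read each symbol's code off the tree from the root (left child = 0, right child = 1).

Codes:
  D: 01 (length 2)
  G: 10 (length 2)
  J: 00 (length 2)
  A: 11 (length 2)
Average code length: 184/92 = 2.0000 bits/symbol


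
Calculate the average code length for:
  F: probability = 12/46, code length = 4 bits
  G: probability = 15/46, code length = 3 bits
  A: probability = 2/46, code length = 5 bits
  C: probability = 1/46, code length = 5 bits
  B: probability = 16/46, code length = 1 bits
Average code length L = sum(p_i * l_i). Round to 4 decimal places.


Weighted contributions p_i * l_i:
  F: (12/46) * 4 = 48/46
  G: (15/46) * 3 = 45/46
  A: (2/46) * 5 = 10/46
  C: (1/46) * 5 = 5/46
  B: (16/46) * 1 = 16/46
Sum = (48 + 45 + 10 + 5 + 16)/46 = 124/46

L = 124/46 = 2.6957 bits/symbol


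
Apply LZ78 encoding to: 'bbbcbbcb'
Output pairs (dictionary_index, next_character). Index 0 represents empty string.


LZ78 encoding steps:
Dictionary: {0: ''}
Step 1: w='' (idx 0), next='b' -> output (0, 'b'), add 'b' as idx 1
Step 2: w='b' (idx 1), next='b' -> output (1, 'b'), add 'bb' as idx 2
Step 3: w='' (idx 0), next='c' -> output (0, 'c'), add 'c' as idx 3
Step 4: w='bb' (idx 2), next='c' -> output (2, 'c'), add 'bbc' as idx 4
Step 5: w='b' (idx 1), end of input -> output (1, '')


Encoded: [(0, 'b'), (1, 'b'), (0, 'c'), (2, 'c'), (1, '')]


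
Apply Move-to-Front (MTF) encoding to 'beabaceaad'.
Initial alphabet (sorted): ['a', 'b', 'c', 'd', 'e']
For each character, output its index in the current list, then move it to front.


MTF encoding:
'b': index 1 in ['a', 'b', 'c', 'd', 'e'] -> ['b', 'a', 'c', 'd', 'e']
'e': index 4 in ['b', 'a', 'c', 'd', 'e'] -> ['e', 'b', 'a', 'c', 'd']
'a': index 2 in ['e', 'b', 'a', 'c', 'd'] -> ['a', 'e', 'b', 'c', 'd']
'b': index 2 in ['a', 'e', 'b', 'c', 'd'] -> ['b', 'a', 'e', 'c', 'd']
'a': index 1 in ['b', 'a', 'e', 'c', 'd'] -> ['a', 'b', 'e', 'c', 'd']
'c': index 3 in ['a', 'b', 'e', 'c', 'd'] -> ['c', 'a', 'b', 'e', 'd']
'e': index 3 in ['c', 'a', 'b', 'e', 'd'] -> ['e', 'c', 'a', 'b', 'd']
'a': index 2 in ['e', 'c', 'a', 'b', 'd'] -> ['a', 'e', 'c', 'b', 'd']
'a': index 0 in ['a', 'e', 'c', 'b', 'd'] -> ['a', 'e', 'c', 'b', 'd']
'd': index 4 in ['a', 'e', 'c', 'b', 'd'] -> ['d', 'a', 'e', 'c', 'b']


Output: [1, 4, 2, 2, 1, 3, 3, 2, 0, 4]


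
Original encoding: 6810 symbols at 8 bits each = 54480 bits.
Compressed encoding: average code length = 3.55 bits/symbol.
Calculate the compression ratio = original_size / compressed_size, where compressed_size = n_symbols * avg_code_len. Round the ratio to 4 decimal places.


original_size = n_symbols * orig_bits = 6810 * 8 = 54480 bits
compressed_size = n_symbols * avg_code_len = 6810 * 3.55 = 24175.5 bits
ratio = original_size / compressed_size = 54480 / 24175.5 = 2.2535

Compression ratio = 2.2535


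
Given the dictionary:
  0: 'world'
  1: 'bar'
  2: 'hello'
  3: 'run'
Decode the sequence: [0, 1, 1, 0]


Look up each index in the dictionary:
  0 -> 'world'
  1 -> 'bar'
  1 -> 'bar'
  0 -> 'world'

Decoded: "world bar bar world"


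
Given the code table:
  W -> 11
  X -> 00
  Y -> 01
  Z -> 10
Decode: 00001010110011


Decoding:
00 -> X
00 -> X
10 -> Z
10 -> Z
11 -> W
00 -> X
11 -> W


Result: XXZZWXW


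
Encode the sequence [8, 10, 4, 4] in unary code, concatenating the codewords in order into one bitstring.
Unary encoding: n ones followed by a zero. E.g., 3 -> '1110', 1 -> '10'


Encode each number as n ones followed by a terminating 0:
  8 -> 111111110 (9 bits)
  10 -> 11111111110 (11 bits)
  4 -> 11110 (5 bits)
  4 -> 11110 (5 bits)
Total length = 9 + 11 + 5 + 5 = 30 bits.

Unary([8, 10, 4, 4]) = 111111110111111111101111011110 (30 bits)


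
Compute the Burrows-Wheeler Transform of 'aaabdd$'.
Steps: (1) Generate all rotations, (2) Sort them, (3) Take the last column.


Rotations (sorted):
  0: $aaabdd -> last char: d
  1: aaabdd$ -> last char: $
  2: aabdd$a -> last char: a
  3: abdd$aa -> last char: a
  4: bdd$aaa -> last char: a
  5: d$aaabd -> last char: d
  6: dd$aaab -> last char: b


BWT = d$aaadb


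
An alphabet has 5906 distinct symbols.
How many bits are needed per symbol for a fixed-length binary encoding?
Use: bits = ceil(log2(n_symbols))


log2(5906) = 12.528
Bracket: 2^12 = 4096 < 5906 <= 2^13 = 8192
So ceil(log2(5906)) = 13

bits = ceil(log2(5906)) = ceil(12.528) = 13 bits


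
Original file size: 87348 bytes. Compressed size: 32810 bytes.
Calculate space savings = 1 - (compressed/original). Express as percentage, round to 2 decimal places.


ratio = compressed/original = 32810/87348 = 0.375624
savings = 1 - ratio = 1 - 0.375624 = 0.624376
as a percentage: 0.624376 * 100 = 62.44%

Space savings = 1 - 32810/87348 = 62.44%


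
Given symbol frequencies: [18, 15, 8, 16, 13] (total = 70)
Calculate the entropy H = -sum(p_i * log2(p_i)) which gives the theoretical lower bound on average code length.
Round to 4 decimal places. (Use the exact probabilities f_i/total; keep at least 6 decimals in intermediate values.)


Per-symbol terms -p_i * log2(p_i) with p_i = f_i/70:
  p = 18/70 = 0.257143: log2(p) = -1.959358, -p*log2(p) = 0.503835
  p = 15/70 = 0.214286: log2(p) = -2.222392, -p*log2(p) = 0.476227
  p = 8/70 = 0.114286: log2(p) = -3.129283, -p*log2(p) = 0.357632
  p = 16/70 = 0.228571: log2(p) = -2.129283, -p*log2(p) = 0.486693
  p = 13/70 = 0.185714: log2(p) = -2.428843, -p*log2(p) = 0.451071
H = 0.503835 + 0.476227 + 0.357632 + 0.486693 + 0.451071 = 2.275458

H = 2.2755 bits/symbol


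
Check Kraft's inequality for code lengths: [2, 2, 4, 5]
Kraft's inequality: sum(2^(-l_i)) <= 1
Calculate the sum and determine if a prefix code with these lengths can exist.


Sum = 2^(-2) + 2^(-2) + 2^(-4) + 2^(-5)
    = 0.25 + 0.25 + 0.0625 + 0.03125
    = 19/32 = 0.59375
Since 0.59375 <= 1, Kraft's inequality IS satisfied.
A prefix code with these lengths CAN exist.

Kraft sum = 0.59375. Satisfied.


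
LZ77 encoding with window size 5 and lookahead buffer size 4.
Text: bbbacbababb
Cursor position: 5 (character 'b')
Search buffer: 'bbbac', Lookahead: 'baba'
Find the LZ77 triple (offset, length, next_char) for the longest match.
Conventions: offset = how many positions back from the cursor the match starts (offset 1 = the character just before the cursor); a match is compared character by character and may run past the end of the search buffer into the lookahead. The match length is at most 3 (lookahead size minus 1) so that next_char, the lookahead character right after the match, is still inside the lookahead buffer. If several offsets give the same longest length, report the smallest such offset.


Try each offset into the search buffer:
  offset=1 (pos 4, char 'c'): match length 0
  offset=2 (pos 3, char 'a'): match length 0
  offset=3 (pos 2, char 'b'): match length 2
  offset=4 (pos 1, char 'b'): match length 1
  offset=5 (pos 0, char 'b'): match length 1
Longest match has length 2 at offset 3.
next_char = character at position 5 + 2 = 7 -> 'b'

Best match: offset=3, length=2 (matching 'ba' starting at position 2)
LZ77 triple: (3, 2, 'b')


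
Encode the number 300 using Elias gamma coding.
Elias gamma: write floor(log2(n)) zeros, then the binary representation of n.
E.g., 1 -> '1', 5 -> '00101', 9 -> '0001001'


num_bits = floor(log2(300)) + 1 = 9
leading_zeros = num_bits - 1 = 8
binary(300) = 100101100

Elias gamma(300) = '00000000' + '100101100' = 00000000100101100 (17 bits)


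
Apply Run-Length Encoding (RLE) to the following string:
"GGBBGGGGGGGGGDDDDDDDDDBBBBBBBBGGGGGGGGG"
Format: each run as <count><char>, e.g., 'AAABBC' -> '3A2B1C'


Scanning runs left to right:
  i=0: run of 'G' x 2 -> '2G'
  i=2: run of 'B' x 2 -> '2B'
  i=4: run of 'G' x 9 -> '9G'
  i=13: run of 'D' x 9 -> '9D'
  i=22: run of 'B' x 8 -> '8B'
  i=30: run of 'G' x 9 -> '9G'

RLE = 2G2B9G9D8B9G


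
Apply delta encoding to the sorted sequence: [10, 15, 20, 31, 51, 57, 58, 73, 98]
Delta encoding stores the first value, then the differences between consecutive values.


First value: 10
Deltas:
  15 - 10 = 5
  20 - 15 = 5
  31 - 20 = 11
  51 - 31 = 20
  57 - 51 = 6
  58 - 57 = 1
  73 - 58 = 15
  98 - 73 = 25


Delta encoded: [10, 5, 5, 11, 20, 6, 1, 15, 25]


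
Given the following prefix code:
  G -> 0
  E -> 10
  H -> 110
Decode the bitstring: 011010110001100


Decoding step by step:
Bits 0 -> G
Bits 110 -> H
Bits 10 -> E
Bits 110 -> H
Bits 0 -> G
Bits 0 -> G
Bits 110 -> H
Bits 0 -> G


Decoded message: GHEHGGHG


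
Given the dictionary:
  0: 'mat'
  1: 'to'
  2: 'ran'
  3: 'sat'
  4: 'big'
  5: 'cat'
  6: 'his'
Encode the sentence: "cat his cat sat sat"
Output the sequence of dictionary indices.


Look up each word in the dictionary:
  'cat' -> 5
  'his' -> 6
  'cat' -> 5
  'sat' -> 3
  'sat' -> 3

Encoded: [5, 6, 5, 3, 3]


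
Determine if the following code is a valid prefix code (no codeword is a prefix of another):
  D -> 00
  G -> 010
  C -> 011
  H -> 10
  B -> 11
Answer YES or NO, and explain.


Checking each pair (does one codeword prefix another?):
  D='00' vs G='010': no prefix
  D='00' vs C='011': no prefix
  D='00' vs H='10': no prefix
  D='00' vs B='11': no prefix
  G='010' vs D='00': no prefix
  G='010' vs C='011': no prefix
  G='010' vs H='10': no prefix
  G='010' vs B='11': no prefix
  C='011' vs D='00': no prefix
  C='011' vs G='010': no prefix
  C='011' vs H='10': no prefix
  C='011' vs B='11': no prefix
  H='10' vs D='00': no prefix
  H='10' vs G='010': no prefix
  H='10' vs C='011': no prefix
  H='10' vs B='11': no prefix
  B='11' vs D='00': no prefix
  B='11' vs G='010': no prefix
  B='11' vs C='011': no prefix
  B='11' vs H='10': no prefix
No violation found over all pairs.

YES -- this is a valid prefix code. No codeword is a prefix of any other codeword.


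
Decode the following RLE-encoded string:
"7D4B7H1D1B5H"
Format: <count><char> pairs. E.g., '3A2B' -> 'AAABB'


Expanding each <count><char> pair:
  7D -> 'DDDDDDD'
  4B -> 'BBBB'
  7H -> 'HHHHHHH'
  1D -> 'D'
  1B -> 'B'
  5H -> 'HHHHH'

Decoded = DDDDDDDBBBBHHHHHHHDBHHHHH


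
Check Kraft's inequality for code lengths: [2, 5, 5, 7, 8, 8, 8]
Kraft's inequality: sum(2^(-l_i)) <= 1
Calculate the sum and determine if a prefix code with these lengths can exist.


Sum = 2^(-2) + 2^(-5) + 2^(-5) + 2^(-7) + 2^(-8) + 2^(-8) + 2^(-8)
    = 0.25 + 0.03125 + 0.03125 + 0.0078125 + 0.00390625 + 0.00390625 + 0.00390625
    = 85/256 = 0.33203125
Since 0.33203125 <= 1, Kraft's inequality IS satisfied.
A prefix code with these lengths CAN exist.

Kraft sum = 0.33203125. Satisfied.


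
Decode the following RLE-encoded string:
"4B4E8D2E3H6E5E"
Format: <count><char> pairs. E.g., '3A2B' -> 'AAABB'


Expanding each <count><char> pair:
  4B -> 'BBBB'
  4E -> 'EEEE'
  8D -> 'DDDDDDDD'
  2E -> 'EE'
  3H -> 'HHH'
  6E -> 'EEEEEE'
  5E -> 'EEEEE'

Decoded = BBBBEEEEDDDDDDDDEEHHHEEEEEEEEEEE


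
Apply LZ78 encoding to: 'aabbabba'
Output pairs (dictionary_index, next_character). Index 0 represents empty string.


LZ78 encoding steps:
Dictionary: {0: ''}
Step 1: w='' (idx 0), next='a' -> output (0, 'a'), add 'a' as idx 1
Step 2: w='a' (idx 1), next='b' -> output (1, 'b'), add 'ab' as idx 2
Step 3: w='' (idx 0), next='b' -> output (0, 'b'), add 'b' as idx 3
Step 4: w='ab' (idx 2), next='b' -> output (2, 'b'), add 'abb' as idx 4
Step 5: w='a' (idx 1), end of input -> output (1, '')


Encoded: [(0, 'a'), (1, 'b'), (0, 'b'), (2, 'b'), (1, '')]


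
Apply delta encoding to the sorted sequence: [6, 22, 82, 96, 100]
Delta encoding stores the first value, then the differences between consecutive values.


First value: 6
Deltas:
  22 - 6 = 16
  82 - 22 = 60
  96 - 82 = 14
  100 - 96 = 4


Delta encoded: [6, 16, 60, 14, 4]


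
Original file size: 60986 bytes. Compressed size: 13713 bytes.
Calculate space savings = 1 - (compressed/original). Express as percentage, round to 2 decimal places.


ratio = compressed/original = 13713/60986 = 0.224855
savings = 1 - ratio = 1 - 0.224855 = 0.775145
as a percentage: 0.775145 * 100 = 77.51%

Space savings = 1 - 13713/60986 = 77.51%


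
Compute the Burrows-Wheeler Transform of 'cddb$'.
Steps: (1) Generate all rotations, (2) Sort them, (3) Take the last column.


Rotations (sorted):
  0: $cddb -> last char: b
  1: b$cdd -> last char: d
  2: cddb$ -> last char: $
  3: db$cd -> last char: d
  4: ddb$c -> last char: c


BWT = bd$dc


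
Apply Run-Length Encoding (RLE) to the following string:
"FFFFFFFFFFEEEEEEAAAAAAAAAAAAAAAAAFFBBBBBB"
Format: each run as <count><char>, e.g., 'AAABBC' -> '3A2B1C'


Scanning runs left to right:
  i=0: run of 'F' x 10 -> '10F'
  i=10: run of 'E' x 6 -> '6E'
  i=16: run of 'A' x 17 -> '17A'
  i=33: run of 'F' x 2 -> '2F'
  i=35: run of 'B' x 6 -> '6B'

RLE = 10F6E17A2F6B


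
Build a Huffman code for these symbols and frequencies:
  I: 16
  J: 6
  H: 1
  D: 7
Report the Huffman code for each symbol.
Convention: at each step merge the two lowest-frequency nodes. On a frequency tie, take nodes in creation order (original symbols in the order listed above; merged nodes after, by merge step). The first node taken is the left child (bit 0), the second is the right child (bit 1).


Huffman tree construction:
Step 1: Merge H(1) + J(6) = 7
Step 2: Merge D(7) + (H+J)(7) = 14
Step 3: Merge (D+(H+J))(14) + I(16) = 30
Read each symbol's code off the tree from the root (left child = 0, right child = 1).

Codes:
  I: 1 (length 1)
  J: 011 (length 3)
  H: 010 (length 3)
  D: 00 (length 2)
Average code length: 51/30 = 1.7000 bits/symbol


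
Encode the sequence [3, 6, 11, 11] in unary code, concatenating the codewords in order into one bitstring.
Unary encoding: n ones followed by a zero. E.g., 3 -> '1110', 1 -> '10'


Encode each number as n ones followed by a terminating 0:
  3 -> 1110 (4 bits)
  6 -> 1111110 (7 bits)
  11 -> 111111111110 (12 bits)
  11 -> 111111111110 (12 bits)
Total length = 4 + 7 + 12 + 12 = 35 bits.

Unary([3, 6, 11, 11]) = 11101111110111111111110111111111110 (35 bits)


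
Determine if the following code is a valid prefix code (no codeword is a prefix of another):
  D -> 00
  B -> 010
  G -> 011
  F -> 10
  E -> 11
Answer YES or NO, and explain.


Checking each pair (does one codeword prefix another?):
  D='00' vs B='010': no prefix
  D='00' vs G='011': no prefix
  D='00' vs F='10': no prefix
  D='00' vs E='11': no prefix
  B='010' vs D='00': no prefix
  B='010' vs G='011': no prefix
  B='010' vs F='10': no prefix
  B='010' vs E='11': no prefix
  G='011' vs D='00': no prefix
  G='011' vs B='010': no prefix
  G='011' vs F='10': no prefix
  G='011' vs E='11': no prefix
  F='10' vs D='00': no prefix
  F='10' vs B='010': no prefix
  F='10' vs G='011': no prefix
  F='10' vs E='11': no prefix
  E='11' vs D='00': no prefix
  E='11' vs B='010': no prefix
  E='11' vs G='011': no prefix
  E='11' vs F='10': no prefix
No violation found over all pairs.

YES -- this is a valid prefix code. No codeword is a prefix of any other codeword.


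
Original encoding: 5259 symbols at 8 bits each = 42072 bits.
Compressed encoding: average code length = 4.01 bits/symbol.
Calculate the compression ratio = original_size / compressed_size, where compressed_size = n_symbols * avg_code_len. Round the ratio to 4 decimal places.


original_size = n_symbols * orig_bits = 5259 * 8 = 42072 bits
compressed_size = n_symbols * avg_code_len = 5259 * 4.01 = 21088.59 bits
ratio = original_size / compressed_size = 42072 / 21088.59 = 1.995

Compression ratio = 1.995


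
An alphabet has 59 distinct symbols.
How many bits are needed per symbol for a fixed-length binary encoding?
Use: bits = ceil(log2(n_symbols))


log2(59) = 5.8826
Bracket: 2^5 = 32 < 59 <= 2^6 = 64
So ceil(log2(59)) = 6

bits = ceil(log2(59)) = ceil(5.8826) = 6 bits


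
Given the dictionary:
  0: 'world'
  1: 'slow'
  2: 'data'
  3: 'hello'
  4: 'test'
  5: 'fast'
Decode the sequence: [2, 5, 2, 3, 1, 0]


Look up each index in the dictionary:
  2 -> 'data'
  5 -> 'fast'
  2 -> 'data'
  3 -> 'hello'
  1 -> 'slow'
  0 -> 'world'

Decoded: "data fast data hello slow world"


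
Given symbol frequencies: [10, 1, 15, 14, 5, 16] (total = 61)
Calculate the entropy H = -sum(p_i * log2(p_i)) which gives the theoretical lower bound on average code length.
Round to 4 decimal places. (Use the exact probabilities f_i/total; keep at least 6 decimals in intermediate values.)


Per-symbol terms -p_i * log2(p_i) with p_i = f_i/61:
  p = 10/61 = 0.163934: log2(p) = -2.608809, -p*log2(p) = 0.427674
  p = 1/61 = 0.016393: log2(p) = -5.930737, -p*log2(p) = 0.097225
  p = 15/61 = 0.245902: log2(p) = -2.023847, -p*log2(p) = 0.497667
  p = 14/61 = 0.229508: log2(p) = -2.123382, -p*log2(p) = 0.487334
  p = 5/61 = 0.081967: log2(p) = -3.608809, -p*log2(p) = 0.295804
  p = 16/61 = 0.262295: log2(p) = -1.930737, -p*log2(p) = 0.506423
H = 0.427674 + 0.097225 + 0.497667 + 0.487334 + 0.295804 + 0.506423 = 2.312127

H = 2.3121 bits/symbol


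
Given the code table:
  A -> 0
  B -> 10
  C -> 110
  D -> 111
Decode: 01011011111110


Decoding:
0 -> A
10 -> B
110 -> C
111 -> D
111 -> D
10 -> B


Result: ABCDDB


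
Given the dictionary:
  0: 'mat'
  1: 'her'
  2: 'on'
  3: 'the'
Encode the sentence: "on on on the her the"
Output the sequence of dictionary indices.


Look up each word in the dictionary:
  'on' -> 2
  'on' -> 2
  'on' -> 2
  'the' -> 3
  'her' -> 1
  'the' -> 3

Encoded: [2, 2, 2, 3, 1, 3]


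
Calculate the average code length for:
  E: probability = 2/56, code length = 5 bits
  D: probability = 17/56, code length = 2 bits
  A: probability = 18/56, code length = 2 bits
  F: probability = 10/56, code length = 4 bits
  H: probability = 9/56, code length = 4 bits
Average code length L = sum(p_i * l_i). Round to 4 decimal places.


Weighted contributions p_i * l_i:
  E: (2/56) * 5 = 10/56
  D: (17/56) * 2 = 34/56
  A: (18/56) * 2 = 36/56
  F: (10/56) * 4 = 40/56
  H: (9/56) * 4 = 36/56
Sum = (10 + 34 + 36 + 40 + 36)/56 = 156/56

L = 156/56 = 2.7857 bits/symbol


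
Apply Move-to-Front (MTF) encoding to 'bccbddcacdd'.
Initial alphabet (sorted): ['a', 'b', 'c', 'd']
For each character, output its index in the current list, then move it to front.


MTF encoding:
'b': index 1 in ['a', 'b', 'c', 'd'] -> ['b', 'a', 'c', 'd']
'c': index 2 in ['b', 'a', 'c', 'd'] -> ['c', 'b', 'a', 'd']
'c': index 0 in ['c', 'b', 'a', 'd'] -> ['c', 'b', 'a', 'd']
'b': index 1 in ['c', 'b', 'a', 'd'] -> ['b', 'c', 'a', 'd']
'd': index 3 in ['b', 'c', 'a', 'd'] -> ['d', 'b', 'c', 'a']
'd': index 0 in ['d', 'b', 'c', 'a'] -> ['d', 'b', 'c', 'a']
'c': index 2 in ['d', 'b', 'c', 'a'] -> ['c', 'd', 'b', 'a']
'a': index 3 in ['c', 'd', 'b', 'a'] -> ['a', 'c', 'd', 'b']
'c': index 1 in ['a', 'c', 'd', 'b'] -> ['c', 'a', 'd', 'b']
'd': index 2 in ['c', 'a', 'd', 'b'] -> ['d', 'c', 'a', 'b']
'd': index 0 in ['d', 'c', 'a', 'b'] -> ['d', 'c', 'a', 'b']


Output: [1, 2, 0, 1, 3, 0, 2, 3, 1, 2, 0]


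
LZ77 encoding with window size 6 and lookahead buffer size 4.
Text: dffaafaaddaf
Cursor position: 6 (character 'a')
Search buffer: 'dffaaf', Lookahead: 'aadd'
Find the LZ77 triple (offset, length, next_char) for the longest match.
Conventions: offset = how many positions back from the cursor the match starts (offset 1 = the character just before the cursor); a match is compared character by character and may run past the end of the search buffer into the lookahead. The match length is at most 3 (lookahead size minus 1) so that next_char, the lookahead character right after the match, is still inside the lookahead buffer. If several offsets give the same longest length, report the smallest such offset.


Try each offset into the search buffer:
  offset=1 (pos 5, char 'f'): match length 0
  offset=2 (pos 4, char 'a'): match length 1
  offset=3 (pos 3, char 'a'): match length 2
  offset=4 (pos 2, char 'f'): match length 0
  offset=5 (pos 1, char 'f'): match length 0
  offset=6 (pos 0, char 'd'): match length 0
Longest match has length 2 at offset 3.
next_char = character at position 6 + 2 = 8 -> 'd'

Best match: offset=3, length=2 (matching 'aa' starting at position 3)
LZ77 triple: (3, 2, 'd')


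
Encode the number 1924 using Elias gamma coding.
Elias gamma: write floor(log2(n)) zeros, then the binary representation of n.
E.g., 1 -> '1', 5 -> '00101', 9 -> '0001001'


num_bits = floor(log2(1924)) + 1 = 11
leading_zeros = num_bits - 1 = 10
binary(1924) = 11110000100

Elias gamma(1924) = '0000000000' + '11110000100' = 000000000011110000100 (21 bits)


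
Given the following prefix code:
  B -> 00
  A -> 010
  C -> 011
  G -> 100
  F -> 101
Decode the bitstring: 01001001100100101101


Decoding step by step:
Bits 010 -> A
Bits 010 -> A
Bits 011 -> C
Bits 00 -> B
Bits 100 -> G
Bits 101 -> F
Bits 101 -> F


Decoded message: AACBGFF


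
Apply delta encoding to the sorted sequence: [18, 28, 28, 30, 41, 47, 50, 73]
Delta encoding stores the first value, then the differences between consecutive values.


First value: 18
Deltas:
  28 - 18 = 10
  28 - 28 = 0
  30 - 28 = 2
  41 - 30 = 11
  47 - 41 = 6
  50 - 47 = 3
  73 - 50 = 23


Delta encoded: [18, 10, 0, 2, 11, 6, 3, 23]


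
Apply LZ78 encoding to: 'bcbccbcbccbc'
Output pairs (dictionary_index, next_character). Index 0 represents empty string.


LZ78 encoding steps:
Dictionary: {0: ''}
Step 1: w='' (idx 0), next='b' -> output (0, 'b'), add 'b' as idx 1
Step 2: w='' (idx 0), next='c' -> output (0, 'c'), add 'c' as idx 2
Step 3: w='b' (idx 1), next='c' -> output (1, 'c'), add 'bc' as idx 3
Step 4: w='c' (idx 2), next='b' -> output (2, 'b'), add 'cb' as idx 4
Step 5: w='cb' (idx 4), next='c' -> output (4, 'c'), add 'cbc' as idx 5
Step 6: w='cbc' (idx 5), end of input -> output (5, '')


Encoded: [(0, 'b'), (0, 'c'), (1, 'c'), (2, 'b'), (4, 'c'), (5, '')]


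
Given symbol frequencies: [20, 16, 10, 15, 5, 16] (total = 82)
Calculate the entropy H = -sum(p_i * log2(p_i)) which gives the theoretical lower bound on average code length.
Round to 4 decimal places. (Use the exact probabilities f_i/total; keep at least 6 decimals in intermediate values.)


Per-symbol terms -p_i * log2(p_i) with p_i = f_i/82:
  p = 20/82 = 0.243902: log2(p) = -2.035624, -p*log2(p) = 0.496494
  p = 16/82 = 0.195122: log2(p) = -2.357552, -p*log2(p) = 0.460010
  p = 10/82 = 0.121951: log2(p) = -3.035624, -p*log2(p) = 0.370198
  p = 15/82 = 0.182927: log2(p) = -2.450661, -p*log2(p) = 0.448292
  p = 5/82 = 0.060976: log2(p) = -4.035624, -p*log2(p) = 0.246075
  p = 16/82 = 0.195122: log2(p) = -2.357552, -p*log2(p) = 0.460010
H = 0.496494 + 0.460010 + 0.370198 + 0.448292 + 0.246075 + 0.460010 = 2.481079

H = 2.4811 bits/symbol


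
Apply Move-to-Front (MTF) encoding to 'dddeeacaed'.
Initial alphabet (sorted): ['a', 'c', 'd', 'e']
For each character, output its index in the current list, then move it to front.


MTF encoding:
'd': index 2 in ['a', 'c', 'd', 'e'] -> ['d', 'a', 'c', 'e']
'd': index 0 in ['d', 'a', 'c', 'e'] -> ['d', 'a', 'c', 'e']
'd': index 0 in ['d', 'a', 'c', 'e'] -> ['d', 'a', 'c', 'e']
'e': index 3 in ['d', 'a', 'c', 'e'] -> ['e', 'd', 'a', 'c']
'e': index 0 in ['e', 'd', 'a', 'c'] -> ['e', 'd', 'a', 'c']
'a': index 2 in ['e', 'd', 'a', 'c'] -> ['a', 'e', 'd', 'c']
'c': index 3 in ['a', 'e', 'd', 'c'] -> ['c', 'a', 'e', 'd']
'a': index 1 in ['c', 'a', 'e', 'd'] -> ['a', 'c', 'e', 'd']
'e': index 2 in ['a', 'c', 'e', 'd'] -> ['e', 'a', 'c', 'd']
'd': index 3 in ['e', 'a', 'c', 'd'] -> ['d', 'e', 'a', 'c']


Output: [2, 0, 0, 3, 0, 2, 3, 1, 2, 3]


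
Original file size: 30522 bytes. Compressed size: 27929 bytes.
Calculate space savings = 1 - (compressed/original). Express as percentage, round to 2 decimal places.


ratio = compressed/original = 27929/30522 = 0.915045
savings = 1 - ratio = 1 - 0.915045 = 0.084955
as a percentage: 0.084955 * 100 = 8.5%

Space savings = 1 - 27929/30522 = 8.5%


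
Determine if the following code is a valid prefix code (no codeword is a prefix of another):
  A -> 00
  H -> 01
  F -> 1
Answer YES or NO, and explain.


Checking each pair (does one codeword prefix another?):
  A='00' vs H='01': no prefix
  A='00' vs F='1': no prefix
  H='01' vs A='00': no prefix
  H='01' vs F='1': no prefix
  F='1' vs A='00': no prefix
  F='1' vs H='01': no prefix
No violation found over all pairs.

YES -- this is a valid prefix code. No codeword is a prefix of any other codeword.


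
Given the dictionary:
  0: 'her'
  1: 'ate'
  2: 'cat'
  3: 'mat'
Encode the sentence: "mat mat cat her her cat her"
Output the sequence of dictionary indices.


Look up each word in the dictionary:
  'mat' -> 3
  'mat' -> 3
  'cat' -> 2
  'her' -> 0
  'her' -> 0
  'cat' -> 2
  'her' -> 0

Encoded: [3, 3, 2, 0, 0, 2, 0]


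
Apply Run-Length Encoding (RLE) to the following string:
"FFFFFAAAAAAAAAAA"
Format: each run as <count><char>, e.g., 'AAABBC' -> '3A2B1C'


Scanning runs left to right:
  i=0: run of 'F' x 5 -> '5F'
  i=5: run of 'A' x 11 -> '11A'

RLE = 5F11A


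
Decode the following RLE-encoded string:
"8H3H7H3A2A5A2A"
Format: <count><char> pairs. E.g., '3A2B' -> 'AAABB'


Expanding each <count><char> pair:
  8H -> 'HHHHHHHH'
  3H -> 'HHH'
  7H -> 'HHHHHHH'
  3A -> 'AAA'
  2A -> 'AA'
  5A -> 'AAAAA'
  2A -> 'AA'

Decoded = HHHHHHHHHHHHHHHHHHAAAAAAAAAAAA


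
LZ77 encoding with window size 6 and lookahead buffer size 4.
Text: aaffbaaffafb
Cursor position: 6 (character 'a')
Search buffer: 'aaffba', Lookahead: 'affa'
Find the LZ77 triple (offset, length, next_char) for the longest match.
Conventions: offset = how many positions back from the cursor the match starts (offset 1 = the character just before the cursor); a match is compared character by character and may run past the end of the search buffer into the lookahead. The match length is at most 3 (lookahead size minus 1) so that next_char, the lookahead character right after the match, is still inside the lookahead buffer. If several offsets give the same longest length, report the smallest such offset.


Try each offset into the search buffer:
  offset=1 (pos 5, char 'a'): match length 1
  offset=2 (pos 4, char 'b'): match length 0
  offset=3 (pos 3, char 'f'): match length 0
  offset=4 (pos 2, char 'f'): match length 0
  offset=5 (pos 1, char 'a'): match length 3
  offset=6 (pos 0, char 'a'): match length 1
Longest match has length 3 at offset 5.
next_char = character at position 6 + 3 = 9 -> 'a'

Best match: offset=5, length=3 (matching 'aff' starting at position 1)
LZ77 triple: (5, 3, 'a')


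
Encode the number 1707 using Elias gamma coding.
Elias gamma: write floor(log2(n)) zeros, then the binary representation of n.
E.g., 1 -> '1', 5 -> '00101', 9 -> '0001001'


num_bits = floor(log2(1707)) + 1 = 11
leading_zeros = num_bits - 1 = 10
binary(1707) = 11010101011

Elias gamma(1707) = '0000000000' + '11010101011' = 000000000011010101011 (21 bits)


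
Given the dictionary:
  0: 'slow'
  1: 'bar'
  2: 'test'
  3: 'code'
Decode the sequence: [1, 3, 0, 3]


Look up each index in the dictionary:
  1 -> 'bar'
  3 -> 'code'
  0 -> 'slow'
  3 -> 'code'

Decoded: "bar code slow code"


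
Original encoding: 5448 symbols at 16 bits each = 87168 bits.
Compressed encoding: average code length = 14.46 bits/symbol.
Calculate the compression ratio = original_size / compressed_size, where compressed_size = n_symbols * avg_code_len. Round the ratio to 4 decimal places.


original_size = n_symbols * orig_bits = 5448 * 16 = 87168 bits
compressed_size = n_symbols * avg_code_len = 5448 * 14.46 = 78778.08 bits
ratio = original_size / compressed_size = 87168 / 78778.08 = 1.1065

Compression ratio = 1.1065


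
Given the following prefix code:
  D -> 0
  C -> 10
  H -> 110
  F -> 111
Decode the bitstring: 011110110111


Decoding step by step:
Bits 0 -> D
Bits 111 -> F
Bits 10 -> C
Bits 110 -> H
Bits 111 -> F


Decoded message: DFCHF


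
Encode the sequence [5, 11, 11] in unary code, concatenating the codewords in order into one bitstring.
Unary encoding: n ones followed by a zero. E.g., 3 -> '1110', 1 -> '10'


Encode each number as n ones followed by a terminating 0:
  5 -> 111110 (6 bits)
  11 -> 111111111110 (12 bits)
  11 -> 111111111110 (12 bits)
Total length = 6 + 12 + 12 = 30 bits.

Unary([5, 11, 11]) = 111110111111111110111111111110 (30 bits)


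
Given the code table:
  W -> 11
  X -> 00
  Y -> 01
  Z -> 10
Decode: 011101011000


Decoding:
01 -> Y
11 -> W
01 -> Y
01 -> Y
10 -> Z
00 -> X


Result: YWYYZX


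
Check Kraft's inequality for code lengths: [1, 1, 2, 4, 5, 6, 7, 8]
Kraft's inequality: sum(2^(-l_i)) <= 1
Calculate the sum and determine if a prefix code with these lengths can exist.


Sum = 2^(-1) + 2^(-1) + 2^(-2) + 2^(-4) + 2^(-5) + 2^(-6) + 2^(-7) + 2^(-8)
    = 0.5 + 0.5 + 0.25 + 0.0625 + 0.03125 + 0.015625 + 0.0078125 + 0.00390625
    = 351/256 = 1.37109375
Since 1.37109375 > 1, Kraft's inequality is NOT satisfied.
A prefix code with these lengths CANNOT exist.

Kraft sum = 1.37109375. Not satisfied.


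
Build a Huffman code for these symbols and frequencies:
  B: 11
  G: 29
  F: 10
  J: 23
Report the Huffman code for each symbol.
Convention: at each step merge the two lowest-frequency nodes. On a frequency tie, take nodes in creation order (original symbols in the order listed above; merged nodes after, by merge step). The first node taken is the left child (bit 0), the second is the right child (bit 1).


Huffman tree construction:
Step 1: Merge F(10) + B(11) = 21
Step 2: Merge (F+B)(21) + J(23) = 44
Step 3: Merge G(29) + ((F+B)+J)(44) = 73
Read each symbol's code off the tree from the root (left child = 0, right child = 1).

Codes:
  B: 101 (length 3)
  G: 0 (length 1)
  F: 100 (length 3)
  J: 11 (length 2)
Average code length: 138/73 = 1.8904 bits/symbol


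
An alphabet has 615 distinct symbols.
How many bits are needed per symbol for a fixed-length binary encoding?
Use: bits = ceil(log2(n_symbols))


log2(615) = 9.2644
Bracket: 2^9 = 512 < 615 <= 2^10 = 1024
So ceil(log2(615)) = 10

bits = ceil(log2(615)) = ceil(9.2644) = 10 bits


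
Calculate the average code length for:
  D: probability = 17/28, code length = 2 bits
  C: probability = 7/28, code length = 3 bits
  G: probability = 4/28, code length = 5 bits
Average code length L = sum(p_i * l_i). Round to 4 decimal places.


Weighted contributions p_i * l_i:
  D: (17/28) * 2 = 34/28
  C: (7/28) * 3 = 21/28
  G: (4/28) * 5 = 20/28
Sum = (34 + 21 + 20)/28 = 75/28

L = 75/28 = 2.6786 bits/symbol


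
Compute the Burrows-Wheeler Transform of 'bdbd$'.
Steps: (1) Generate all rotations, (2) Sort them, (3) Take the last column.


Rotations (sorted):
  0: $bdbd -> last char: d
  1: bd$bd -> last char: d
  2: bdbd$ -> last char: $
  3: d$bdb -> last char: b
  4: dbd$b -> last char: b


BWT = dd$bb


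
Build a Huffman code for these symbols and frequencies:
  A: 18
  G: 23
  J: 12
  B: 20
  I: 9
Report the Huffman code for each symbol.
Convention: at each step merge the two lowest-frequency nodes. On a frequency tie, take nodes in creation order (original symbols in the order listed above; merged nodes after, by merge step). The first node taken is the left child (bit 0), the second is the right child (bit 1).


Huffman tree construction:
Step 1: Merge I(9) + J(12) = 21
Step 2: Merge A(18) + B(20) = 38
Step 3: Merge (I+J)(21) + G(23) = 44
Step 4: Merge (A+B)(38) + ((I+J)+G)(44) = 82
Read each symbol's code off the tree from the root (left child = 0, right child = 1).

Codes:
  A: 00 (length 2)
  G: 11 (length 2)
  J: 101 (length 3)
  B: 01 (length 2)
  I: 100 (length 3)
Average code length: 185/82 = 2.2561 bits/symbol


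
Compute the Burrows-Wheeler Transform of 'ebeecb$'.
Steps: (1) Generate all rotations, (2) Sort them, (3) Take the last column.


Rotations (sorted):
  0: $ebeecb -> last char: b
  1: b$ebeec -> last char: c
  2: beecb$e -> last char: e
  3: cb$ebee -> last char: e
  4: ebeecb$ -> last char: $
  5: ecb$ebe -> last char: e
  6: eecb$eb -> last char: b


BWT = bcee$eb


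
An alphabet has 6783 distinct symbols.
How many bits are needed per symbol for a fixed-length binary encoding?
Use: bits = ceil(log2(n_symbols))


log2(6783) = 12.7277
Bracket: 2^12 = 4096 < 6783 <= 2^13 = 8192
So ceil(log2(6783)) = 13

bits = ceil(log2(6783)) = ceil(12.7277) = 13 bits


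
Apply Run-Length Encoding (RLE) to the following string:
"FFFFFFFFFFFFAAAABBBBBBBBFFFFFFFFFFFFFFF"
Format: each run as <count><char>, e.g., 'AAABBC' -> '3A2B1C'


Scanning runs left to right:
  i=0: run of 'F' x 12 -> '12F'
  i=12: run of 'A' x 4 -> '4A'
  i=16: run of 'B' x 8 -> '8B'
  i=24: run of 'F' x 15 -> '15F'

RLE = 12F4A8B15F


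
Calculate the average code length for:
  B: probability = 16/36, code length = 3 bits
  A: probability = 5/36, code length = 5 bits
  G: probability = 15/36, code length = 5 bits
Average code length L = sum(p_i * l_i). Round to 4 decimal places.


Weighted contributions p_i * l_i:
  B: (16/36) * 3 = 48/36
  A: (5/36) * 5 = 25/36
  G: (15/36) * 5 = 75/36
Sum = (48 + 25 + 75)/36 = 148/36

L = 148/36 = 4.1111 bits/symbol


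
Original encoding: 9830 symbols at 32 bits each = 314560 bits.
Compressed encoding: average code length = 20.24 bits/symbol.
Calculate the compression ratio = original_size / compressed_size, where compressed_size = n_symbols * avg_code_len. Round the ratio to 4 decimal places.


original_size = n_symbols * orig_bits = 9830 * 32 = 314560 bits
compressed_size = n_symbols * avg_code_len = 9830 * 20.24 = 198959.2 bits
ratio = original_size / compressed_size = 314560 / 198959.2 = 1.581

Compression ratio = 1.581


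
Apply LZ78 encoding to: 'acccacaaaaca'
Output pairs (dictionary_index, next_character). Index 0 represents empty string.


LZ78 encoding steps:
Dictionary: {0: ''}
Step 1: w='' (idx 0), next='a' -> output (0, 'a'), add 'a' as idx 1
Step 2: w='' (idx 0), next='c' -> output (0, 'c'), add 'c' as idx 2
Step 3: w='c' (idx 2), next='c' -> output (2, 'c'), add 'cc' as idx 3
Step 4: w='a' (idx 1), next='c' -> output (1, 'c'), add 'ac' as idx 4
Step 5: w='a' (idx 1), next='a' -> output (1, 'a'), add 'aa' as idx 5
Step 6: w='aa' (idx 5), next='c' -> output (5, 'c'), add 'aac' as idx 6
Step 7: w='a' (idx 1), end of input -> output (1, '')


Encoded: [(0, 'a'), (0, 'c'), (2, 'c'), (1, 'c'), (1, 'a'), (5, 'c'), (1, '')]


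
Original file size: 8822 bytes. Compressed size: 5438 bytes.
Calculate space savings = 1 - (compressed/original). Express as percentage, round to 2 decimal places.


ratio = compressed/original = 5438/8822 = 0.616414
savings = 1 - ratio = 1 - 0.616414 = 0.383586
as a percentage: 0.383586 * 100 = 38.36%

Space savings = 1 - 5438/8822 = 38.36%


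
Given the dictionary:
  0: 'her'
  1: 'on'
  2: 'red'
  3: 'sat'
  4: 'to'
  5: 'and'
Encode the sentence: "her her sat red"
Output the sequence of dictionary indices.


Look up each word in the dictionary:
  'her' -> 0
  'her' -> 0
  'sat' -> 3
  'red' -> 2

Encoded: [0, 0, 3, 2]


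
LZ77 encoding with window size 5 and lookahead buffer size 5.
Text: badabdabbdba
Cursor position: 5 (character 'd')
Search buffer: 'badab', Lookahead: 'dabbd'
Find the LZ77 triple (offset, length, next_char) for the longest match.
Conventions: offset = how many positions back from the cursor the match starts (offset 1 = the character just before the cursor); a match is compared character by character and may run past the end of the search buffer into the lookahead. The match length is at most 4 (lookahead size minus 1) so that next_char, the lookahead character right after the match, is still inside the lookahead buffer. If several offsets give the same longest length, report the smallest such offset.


Try each offset into the search buffer:
  offset=1 (pos 4, char 'b'): match length 0
  offset=2 (pos 3, char 'a'): match length 0
  offset=3 (pos 2, char 'd'): match length 3
  offset=4 (pos 1, char 'a'): match length 0
  offset=5 (pos 0, char 'b'): match length 0
Longest match has length 3 at offset 3.
next_char = character at position 5 + 3 = 8 -> 'b'

Best match: offset=3, length=3 (matching 'dab' starting at position 2)
LZ77 triple: (3, 3, 'b')


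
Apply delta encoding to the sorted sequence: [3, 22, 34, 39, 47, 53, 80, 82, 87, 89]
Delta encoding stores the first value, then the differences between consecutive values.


First value: 3
Deltas:
  22 - 3 = 19
  34 - 22 = 12
  39 - 34 = 5
  47 - 39 = 8
  53 - 47 = 6
  80 - 53 = 27
  82 - 80 = 2
  87 - 82 = 5
  89 - 87 = 2


Delta encoded: [3, 19, 12, 5, 8, 6, 27, 2, 5, 2]


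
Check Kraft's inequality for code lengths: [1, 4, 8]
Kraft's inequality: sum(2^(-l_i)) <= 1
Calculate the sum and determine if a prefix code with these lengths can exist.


Sum = 2^(-1) + 2^(-4) + 2^(-8)
    = 0.5 + 0.0625 + 0.00390625
    = 145/256 = 0.56640625
Since 0.56640625 <= 1, Kraft's inequality IS satisfied.
A prefix code with these lengths CAN exist.

Kraft sum = 0.56640625. Satisfied.


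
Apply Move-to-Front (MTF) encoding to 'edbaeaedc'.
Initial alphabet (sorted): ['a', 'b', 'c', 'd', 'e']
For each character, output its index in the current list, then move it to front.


MTF encoding:
'e': index 4 in ['a', 'b', 'c', 'd', 'e'] -> ['e', 'a', 'b', 'c', 'd']
'd': index 4 in ['e', 'a', 'b', 'c', 'd'] -> ['d', 'e', 'a', 'b', 'c']
'b': index 3 in ['d', 'e', 'a', 'b', 'c'] -> ['b', 'd', 'e', 'a', 'c']
'a': index 3 in ['b', 'd', 'e', 'a', 'c'] -> ['a', 'b', 'd', 'e', 'c']
'e': index 3 in ['a', 'b', 'd', 'e', 'c'] -> ['e', 'a', 'b', 'd', 'c']
'a': index 1 in ['e', 'a', 'b', 'd', 'c'] -> ['a', 'e', 'b', 'd', 'c']
'e': index 1 in ['a', 'e', 'b', 'd', 'c'] -> ['e', 'a', 'b', 'd', 'c']
'd': index 3 in ['e', 'a', 'b', 'd', 'c'] -> ['d', 'e', 'a', 'b', 'c']
'c': index 4 in ['d', 'e', 'a', 'b', 'c'] -> ['c', 'd', 'e', 'a', 'b']


Output: [4, 4, 3, 3, 3, 1, 1, 3, 4]


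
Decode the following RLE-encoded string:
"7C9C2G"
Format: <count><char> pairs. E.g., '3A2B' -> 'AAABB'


Expanding each <count><char> pair:
  7C -> 'CCCCCCC'
  9C -> 'CCCCCCCCC'
  2G -> 'GG'

Decoded = CCCCCCCCCCCCCCCCGG


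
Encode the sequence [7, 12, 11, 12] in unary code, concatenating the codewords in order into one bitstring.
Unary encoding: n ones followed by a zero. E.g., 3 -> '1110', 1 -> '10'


Encode each number as n ones followed by a terminating 0:
  7 -> 11111110 (8 bits)
  12 -> 1111111111110 (13 bits)
  11 -> 111111111110 (12 bits)
  12 -> 1111111111110 (13 bits)
Total length = 8 + 13 + 12 + 13 = 46 bits.

Unary([7, 12, 11, 12]) = 1111111011111111111101111111111101111111111110 (46 bits)


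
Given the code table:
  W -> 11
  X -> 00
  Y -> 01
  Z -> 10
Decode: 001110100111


Decoding:
00 -> X
11 -> W
10 -> Z
10 -> Z
01 -> Y
11 -> W


Result: XWZZYW


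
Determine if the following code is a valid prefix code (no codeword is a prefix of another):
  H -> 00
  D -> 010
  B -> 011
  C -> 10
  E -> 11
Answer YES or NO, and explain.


Checking each pair (does one codeword prefix another?):
  H='00' vs D='010': no prefix
  H='00' vs B='011': no prefix
  H='00' vs C='10': no prefix
  H='00' vs E='11': no prefix
  D='010' vs H='00': no prefix
  D='010' vs B='011': no prefix
  D='010' vs C='10': no prefix
  D='010' vs E='11': no prefix
  B='011' vs H='00': no prefix
  B='011' vs D='010': no prefix
  B='011' vs C='10': no prefix
  B='011' vs E='11': no prefix
  C='10' vs H='00': no prefix
  C='10' vs D='010': no prefix
  C='10' vs B='011': no prefix
  C='10' vs E='11': no prefix
  E='11' vs H='00': no prefix
  E='11' vs D='010': no prefix
  E='11' vs B='011': no prefix
  E='11' vs C='10': no prefix
No violation found over all pairs.

YES -- this is a valid prefix code. No codeword is a prefix of any other codeword.
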